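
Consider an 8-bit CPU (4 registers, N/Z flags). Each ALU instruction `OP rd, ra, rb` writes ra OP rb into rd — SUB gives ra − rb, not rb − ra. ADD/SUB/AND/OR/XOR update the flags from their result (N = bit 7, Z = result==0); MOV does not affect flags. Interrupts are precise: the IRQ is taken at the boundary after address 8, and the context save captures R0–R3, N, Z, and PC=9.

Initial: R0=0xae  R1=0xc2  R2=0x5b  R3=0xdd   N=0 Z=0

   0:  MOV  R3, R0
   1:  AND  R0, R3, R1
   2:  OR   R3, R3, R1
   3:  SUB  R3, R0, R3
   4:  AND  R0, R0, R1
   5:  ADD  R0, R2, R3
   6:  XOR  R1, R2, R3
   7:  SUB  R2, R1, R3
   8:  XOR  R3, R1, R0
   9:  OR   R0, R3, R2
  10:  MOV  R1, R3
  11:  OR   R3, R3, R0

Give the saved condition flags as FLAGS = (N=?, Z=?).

FLAGS = (N=0, Z=0)

after  0: R0=0xae R1=0xc2 R2=0x5b R3=0xae  N=0 Z=0
after  1: R0=0x82 R1=0xc2 R2=0x5b R3=0xae  N=1 Z=0
after  2: R0=0x82 R1=0xc2 R2=0x5b R3=0xee  N=1 Z=0
after  3: R0=0x82 R1=0xc2 R2=0x5b R3=0x94  N=1 Z=0
after  4: R0=0x82 R1=0xc2 R2=0x5b R3=0x94  N=1 Z=0
after  5: R0=0xef R1=0xc2 R2=0x5b R3=0x94  N=1 Z=0
after  6: R0=0xef R1=0xcf R2=0x5b R3=0x94  N=1 Z=0
after  7: R0=0xef R1=0xcf R2=0x3b R3=0x94  N=0 Z=0
after  8: R0=0xef R1=0xcf R2=0x3b R3=0x20  N=0 Z=0
-- IRQ taken; context saved, return-PC = 9 --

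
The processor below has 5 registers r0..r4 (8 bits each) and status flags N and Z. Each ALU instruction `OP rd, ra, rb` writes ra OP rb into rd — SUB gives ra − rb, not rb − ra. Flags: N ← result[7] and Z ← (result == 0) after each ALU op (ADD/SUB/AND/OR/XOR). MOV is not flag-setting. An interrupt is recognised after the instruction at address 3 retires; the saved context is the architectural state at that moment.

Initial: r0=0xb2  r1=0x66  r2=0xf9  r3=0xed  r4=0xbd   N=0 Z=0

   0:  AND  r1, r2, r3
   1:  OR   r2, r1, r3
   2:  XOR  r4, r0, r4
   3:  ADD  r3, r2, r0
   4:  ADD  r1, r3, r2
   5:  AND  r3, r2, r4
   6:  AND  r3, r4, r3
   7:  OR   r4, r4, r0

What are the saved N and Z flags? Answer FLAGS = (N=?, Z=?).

after  0: r0=0xb2 r1=0xe9 r2=0xf9 r3=0xed r4=0xbd  N=1 Z=0
after  1: r0=0xb2 r1=0xe9 r2=0xed r3=0xed r4=0xbd  N=1 Z=0
after  2: r0=0xb2 r1=0xe9 r2=0xed r3=0xed r4=0x0f  N=0 Z=0
after  3: r0=0xb2 r1=0xe9 r2=0xed r3=0x9f r4=0x0f  N=1 Z=0
-- IRQ taken; context saved, return-PC = 4 --

FLAGS = (N=1, Z=0)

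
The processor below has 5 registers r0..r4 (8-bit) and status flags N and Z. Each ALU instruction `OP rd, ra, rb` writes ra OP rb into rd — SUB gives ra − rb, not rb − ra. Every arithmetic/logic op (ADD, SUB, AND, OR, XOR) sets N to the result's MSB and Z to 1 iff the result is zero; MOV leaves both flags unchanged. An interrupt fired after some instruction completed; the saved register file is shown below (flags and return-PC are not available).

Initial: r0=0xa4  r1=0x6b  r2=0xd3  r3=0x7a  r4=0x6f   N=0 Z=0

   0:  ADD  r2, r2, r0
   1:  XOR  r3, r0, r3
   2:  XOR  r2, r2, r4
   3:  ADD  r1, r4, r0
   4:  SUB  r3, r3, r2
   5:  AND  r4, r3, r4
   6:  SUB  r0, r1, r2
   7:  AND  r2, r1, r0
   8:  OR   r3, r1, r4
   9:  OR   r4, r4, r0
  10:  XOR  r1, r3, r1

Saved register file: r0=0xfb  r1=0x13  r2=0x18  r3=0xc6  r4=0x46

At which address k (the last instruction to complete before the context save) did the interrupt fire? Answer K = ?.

K = 6

after  0: r0=0xa4 r1=0x6b r2=0x77 r3=0x7a r4=0x6f  N=0 Z=0
after  1: r0=0xa4 r1=0x6b r2=0x77 r3=0xde r4=0x6f  N=1 Z=0
after  2: r0=0xa4 r1=0x6b r2=0x18 r3=0xde r4=0x6f  N=0 Z=0
after  3: r0=0xa4 r1=0x13 r2=0x18 r3=0xde r4=0x6f  N=0 Z=0
after  4: r0=0xa4 r1=0x13 r2=0x18 r3=0xc6 r4=0x6f  N=1 Z=0
after  5: r0=0xa4 r1=0x13 r2=0x18 r3=0xc6 r4=0x46  N=0 Z=0
after  6: r0=0xfb r1=0x13 r2=0x18 r3=0xc6 r4=0x46  N=1 Z=0
-- IRQ taken; context saved, return-PC = 7 --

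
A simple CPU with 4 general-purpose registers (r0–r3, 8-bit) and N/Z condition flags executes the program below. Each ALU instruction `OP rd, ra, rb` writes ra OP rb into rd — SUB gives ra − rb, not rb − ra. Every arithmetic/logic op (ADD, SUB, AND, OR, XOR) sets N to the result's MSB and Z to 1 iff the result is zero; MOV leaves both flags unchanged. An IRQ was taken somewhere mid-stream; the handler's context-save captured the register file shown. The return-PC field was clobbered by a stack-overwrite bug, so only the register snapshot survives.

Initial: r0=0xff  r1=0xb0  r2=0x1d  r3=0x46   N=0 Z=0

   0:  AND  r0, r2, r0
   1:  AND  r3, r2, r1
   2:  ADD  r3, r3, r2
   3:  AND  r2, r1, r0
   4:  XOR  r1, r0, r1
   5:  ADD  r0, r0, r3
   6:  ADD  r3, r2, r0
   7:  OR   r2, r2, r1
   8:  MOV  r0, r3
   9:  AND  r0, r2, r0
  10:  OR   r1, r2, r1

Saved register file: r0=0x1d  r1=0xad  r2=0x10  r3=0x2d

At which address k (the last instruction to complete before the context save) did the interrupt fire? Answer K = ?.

after  0: r0=0x1d r1=0xb0 r2=0x1d r3=0x46  N=0 Z=0
after  1: r0=0x1d r1=0xb0 r2=0x1d r3=0x10  N=0 Z=0
after  2: r0=0x1d r1=0xb0 r2=0x1d r3=0x2d  N=0 Z=0
after  3: r0=0x1d r1=0xb0 r2=0x10 r3=0x2d  N=0 Z=0
after  4: r0=0x1d r1=0xad r2=0x10 r3=0x2d  N=1 Z=0
-- IRQ taken; context saved, return-PC = 5 --

K = 4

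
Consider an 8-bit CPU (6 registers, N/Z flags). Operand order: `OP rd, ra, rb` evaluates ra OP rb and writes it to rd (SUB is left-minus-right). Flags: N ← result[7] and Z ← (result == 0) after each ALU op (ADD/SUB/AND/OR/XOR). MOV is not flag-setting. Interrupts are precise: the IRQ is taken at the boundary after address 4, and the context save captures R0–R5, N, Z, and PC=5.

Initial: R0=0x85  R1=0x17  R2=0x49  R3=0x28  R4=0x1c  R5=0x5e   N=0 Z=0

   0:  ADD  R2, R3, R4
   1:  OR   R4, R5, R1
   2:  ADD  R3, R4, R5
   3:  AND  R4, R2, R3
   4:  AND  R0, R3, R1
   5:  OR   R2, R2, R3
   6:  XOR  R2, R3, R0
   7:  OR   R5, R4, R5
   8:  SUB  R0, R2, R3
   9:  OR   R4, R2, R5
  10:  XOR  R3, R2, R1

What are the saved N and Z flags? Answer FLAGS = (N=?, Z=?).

FLAGS = (N=0, Z=0)

after  0: R0=0x85 R1=0x17 R2=0x44 R3=0x28 R4=0x1c R5=0x5e  N=0 Z=0
after  1: R0=0x85 R1=0x17 R2=0x44 R3=0x28 R4=0x5f R5=0x5e  N=0 Z=0
after  2: R0=0x85 R1=0x17 R2=0x44 R3=0xbd R4=0x5f R5=0x5e  N=1 Z=0
after  3: R0=0x85 R1=0x17 R2=0x44 R3=0xbd R4=0x04 R5=0x5e  N=0 Z=0
after  4: R0=0x15 R1=0x17 R2=0x44 R3=0xbd R4=0x04 R5=0x5e  N=0 Z=0
-- IRQ taken; context saved, return-PC = 5 --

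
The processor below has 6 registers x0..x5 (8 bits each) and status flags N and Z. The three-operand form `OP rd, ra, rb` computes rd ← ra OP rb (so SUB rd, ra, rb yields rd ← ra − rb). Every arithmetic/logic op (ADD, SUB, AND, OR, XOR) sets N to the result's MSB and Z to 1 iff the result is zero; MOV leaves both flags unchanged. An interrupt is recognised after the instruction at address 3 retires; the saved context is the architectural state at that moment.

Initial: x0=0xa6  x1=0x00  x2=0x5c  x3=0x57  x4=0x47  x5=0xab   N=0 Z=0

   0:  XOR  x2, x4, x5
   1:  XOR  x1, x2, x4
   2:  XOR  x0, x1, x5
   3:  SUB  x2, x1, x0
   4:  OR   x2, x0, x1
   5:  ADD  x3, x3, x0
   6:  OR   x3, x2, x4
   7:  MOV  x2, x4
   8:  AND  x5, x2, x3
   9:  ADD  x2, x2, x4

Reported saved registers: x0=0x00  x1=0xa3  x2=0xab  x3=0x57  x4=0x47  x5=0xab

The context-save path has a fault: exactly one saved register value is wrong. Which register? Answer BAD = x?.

after  0: x0=0xa6 x1=0x00 x2=0xec x3=0x57 x4=0x47 x5=0xab  N=1 Z=0
after  1: x0=0xa6 x1=0xab x2=0xec x3=0x57 x4=0x47 x5=0xab  N=1 Z=0
after  2: x0=0x00 x1=0xab x2=0xec x3=0x57 x4=0x47 x5=0xab  N=0 Z=1
after  3: x0=0x00 x1=0xab x2=0xab x3=0x57 x4=0x47 x5=0xab  N=1 Z=0
-- IRQ taken; context saved, return-PC = 4 --
mismatch: x1: reported 0xa3 vs actual 0xab

BAD = x1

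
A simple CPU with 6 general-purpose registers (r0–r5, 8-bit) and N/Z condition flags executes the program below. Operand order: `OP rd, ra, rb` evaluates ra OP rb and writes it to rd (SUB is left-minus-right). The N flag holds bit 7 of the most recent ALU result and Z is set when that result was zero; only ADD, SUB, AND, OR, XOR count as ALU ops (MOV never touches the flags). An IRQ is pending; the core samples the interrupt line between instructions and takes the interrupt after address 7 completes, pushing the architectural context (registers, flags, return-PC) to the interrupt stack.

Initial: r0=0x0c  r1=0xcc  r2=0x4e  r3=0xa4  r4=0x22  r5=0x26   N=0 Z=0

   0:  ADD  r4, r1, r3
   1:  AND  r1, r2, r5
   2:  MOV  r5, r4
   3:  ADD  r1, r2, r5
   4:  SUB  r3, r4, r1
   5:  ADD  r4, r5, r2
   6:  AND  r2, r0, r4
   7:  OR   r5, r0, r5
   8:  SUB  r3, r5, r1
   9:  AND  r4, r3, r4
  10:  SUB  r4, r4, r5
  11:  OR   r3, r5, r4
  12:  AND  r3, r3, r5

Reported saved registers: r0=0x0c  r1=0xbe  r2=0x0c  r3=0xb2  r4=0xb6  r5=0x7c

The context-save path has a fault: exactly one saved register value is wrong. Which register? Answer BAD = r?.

BAD = r4

after  0: r0=0x0c r1=0xcc r2=0x4e r3=0xa4 r4=0x70 r5=0x26  N=0 Z=0
after  1: r0=0x0c r1=0x06 r2=0x4e r3=0xa4 r4=0x70 r5=0x26  N=0 Z=0
after  2: r0=0x0c r1=0x06 r2=0x4e r3=0xa4 r4=0x70 r5=0x70  N=0 Z=0
after  3: r0=0x0c r1=0xbe r2=0x4e r3=0xa4 r4=0x70 r5=0x70  N=1 Z=0
after  4: r0=0x0c r1=0xbe r2=0x4e r3=0xb2 r4=0x70 r5=0x70  N=1 Z=0
after  5: r0=0x0c r1=0xbe r2=0x4e r3=0xb2 r4=0xbe r5=0x70  N=1 Z=0
after  6: r0=0x0c r1=0xbe r2=0x0c r3=0xb2 r4=0xbe r5=0x70  N=0 Z=0
after  7: r0=0x0c r1=0xbe r2=0x0c r3=0xb2 r4=0xbe r5=0x7c  N=0 Z=0
-- IRQ taken; context saved, return-PC = 8 --
mismatch: r4: reported 0xb6 vs actual 0xbe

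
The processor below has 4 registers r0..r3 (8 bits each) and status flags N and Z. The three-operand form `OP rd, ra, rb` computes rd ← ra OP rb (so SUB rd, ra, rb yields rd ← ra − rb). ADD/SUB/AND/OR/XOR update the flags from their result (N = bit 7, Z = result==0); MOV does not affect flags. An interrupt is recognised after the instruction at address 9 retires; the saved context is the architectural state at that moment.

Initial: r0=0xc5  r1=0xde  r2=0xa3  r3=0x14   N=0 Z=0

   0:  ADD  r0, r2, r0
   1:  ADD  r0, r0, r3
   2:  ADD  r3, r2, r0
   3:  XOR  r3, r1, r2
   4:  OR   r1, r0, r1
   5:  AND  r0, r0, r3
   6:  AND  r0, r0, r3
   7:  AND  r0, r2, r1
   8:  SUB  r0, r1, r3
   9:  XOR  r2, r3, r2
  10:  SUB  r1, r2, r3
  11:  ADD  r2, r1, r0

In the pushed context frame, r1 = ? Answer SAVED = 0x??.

SAVED = 0xfe

after  0: r0=0x68 r1=0xde r2=0xa3 r3=0x14  N=0 Z=0
after  1: r0=0x7c r1=0xde r2=0xa3 r3=0x14  N=0 Z=0
after  2: r0=0x7c r1=0xde r2=0xa3 r3=0x1f  N=0 Z=0
after  3: r0=0x7c r1=0xde r2=0xa3 r3=0x7d  N=0 Z=0
after  4: r0=0x7c r1=0xfe r2=0xa3 r3=0x7d  N=1 Z=0
after  5: r0=0x7c r1=0xfe r2=0xa3 r3=0x7d  N=0 Z=0
after  6: r0=0x7c r1=0xfe r2=0xa3 r3=0x7d  N=0 Z=0
after  7: r0=0xa2 r1=0xfe r2=0xa3 r3=0x7d  N=1 Z=0
after  8: r0=0x81 r1=0xfe r2=0xa3 r3=0x7d  N=1 Z=0
after  9: r0=0x81 r1=0xfe r2=0xde r3=0x7d  N=1 Z=0
-- IRQ taken; context saved, return-PC = 10 --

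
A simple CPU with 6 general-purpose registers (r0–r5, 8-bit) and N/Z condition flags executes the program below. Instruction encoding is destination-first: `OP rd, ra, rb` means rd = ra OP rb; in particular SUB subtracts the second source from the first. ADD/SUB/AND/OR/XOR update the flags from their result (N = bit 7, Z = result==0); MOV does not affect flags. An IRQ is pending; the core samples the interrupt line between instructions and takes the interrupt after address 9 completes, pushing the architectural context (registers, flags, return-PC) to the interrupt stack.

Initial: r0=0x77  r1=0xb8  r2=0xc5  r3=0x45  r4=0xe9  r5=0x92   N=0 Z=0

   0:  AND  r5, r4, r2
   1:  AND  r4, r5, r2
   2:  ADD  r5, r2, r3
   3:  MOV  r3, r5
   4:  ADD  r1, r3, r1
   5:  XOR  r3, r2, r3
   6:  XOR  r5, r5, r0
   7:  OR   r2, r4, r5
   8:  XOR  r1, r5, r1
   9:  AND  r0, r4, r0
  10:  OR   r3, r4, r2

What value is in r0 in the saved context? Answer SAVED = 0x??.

SAVED = 0x41

after  0: r0=0x77 r1=0xb8 r2=0xc5 r3=0x45 r4=0xe9 r5=0xc1  N=1 Z=0
after  1: r0=0x77 r1=0xb8 r2=0xc5 r3=0x45 r4=0xc1 r5=0xc1  N=1 Z=0
after  2: r0=0x77 r1=0xb8 r2=0xc5 r3=0x45 r4=0xc1 r5=0x0a  N=0 Z=0
after  3: r0=0x77 r1=0xb8 r2=0xc5 r3=0x0a r4=0xc1 r5=0x0a  N=0 Z=0
after  4: r0=0x77 r1=0xc2 r2=0xc5 r3=0x0a r4=0xc1 r5=0x0a  N=1 Z=0
after  5: r0=0x77 r1=0xc2 r2=0xc5 r3=0xcf r4=0xc1 r5=0x0a  N=1 Z=0
after  6: r0=0x77 r1=0xc2 r2=0xc5 r3=0xcf r4=0xc1 r5=0x7d  N=0 Z=0
after  7: r0=0x77 r1=0xc2 r2=0xfd r3=0xcf r4=0xc1 r5=0x7d  N=1 Z=0
after  8: r0=0x77 r1=0xbf r2=0xfd r3=0xcf r4=0xc1 r5=0x7d  N=1 Z=0
after  9: r0=0x41 r1=0xbf r2=0xfd r3=0xcf r4=0xc1 r5=0x7d  N=0 Z=0
-- IRQ taken; context saved, return-PC = 10 --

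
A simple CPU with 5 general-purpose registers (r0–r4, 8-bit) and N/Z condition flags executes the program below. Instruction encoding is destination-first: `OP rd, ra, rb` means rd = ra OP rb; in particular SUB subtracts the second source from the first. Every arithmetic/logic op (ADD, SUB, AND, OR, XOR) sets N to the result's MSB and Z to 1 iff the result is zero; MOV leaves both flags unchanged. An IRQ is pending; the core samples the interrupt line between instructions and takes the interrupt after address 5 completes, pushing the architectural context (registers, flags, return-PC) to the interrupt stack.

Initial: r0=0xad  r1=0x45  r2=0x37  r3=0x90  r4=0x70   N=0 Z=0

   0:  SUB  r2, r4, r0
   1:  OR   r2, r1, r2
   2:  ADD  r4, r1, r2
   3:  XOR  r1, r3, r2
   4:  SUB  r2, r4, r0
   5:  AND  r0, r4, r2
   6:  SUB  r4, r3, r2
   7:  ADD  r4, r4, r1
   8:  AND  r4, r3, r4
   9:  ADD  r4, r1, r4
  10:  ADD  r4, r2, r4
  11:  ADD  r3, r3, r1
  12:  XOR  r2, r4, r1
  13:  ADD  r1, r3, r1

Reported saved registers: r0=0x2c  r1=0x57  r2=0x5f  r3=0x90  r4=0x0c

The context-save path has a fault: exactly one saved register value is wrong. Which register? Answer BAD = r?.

BAD = r0

after  0: r0=0xad r1=0x45 r2=0xc3 r3=0x90 r4=0x70  N=1 Z=0
after  1: r0=0xad r1=0x45 r2=0xc7 r3=0x90 r4=0x70  N=1 Z=0
after  2: r0=0xad r1=0x45 r2=0xc7 r3=0x90 r4=0x0c  N=0 Z=0
after  3: r0=0xad r1=0x57 r2=0xc7 r3=0x90 r4=0x0c  N=0 Z=0
after  4: r0=0xad r1=0x57 r2=0x5f r3=0x90 r4=0x0c  N=0 Z=0
after  5: r0=0x0c r1=0x57 r2=0x5f r3=0x90 r4=0x0c  N=0 Z=0
-- IRQ taken; context saved, return-PC = 6 --
mismatch: r0: reported 0x2c vs actual 0x0c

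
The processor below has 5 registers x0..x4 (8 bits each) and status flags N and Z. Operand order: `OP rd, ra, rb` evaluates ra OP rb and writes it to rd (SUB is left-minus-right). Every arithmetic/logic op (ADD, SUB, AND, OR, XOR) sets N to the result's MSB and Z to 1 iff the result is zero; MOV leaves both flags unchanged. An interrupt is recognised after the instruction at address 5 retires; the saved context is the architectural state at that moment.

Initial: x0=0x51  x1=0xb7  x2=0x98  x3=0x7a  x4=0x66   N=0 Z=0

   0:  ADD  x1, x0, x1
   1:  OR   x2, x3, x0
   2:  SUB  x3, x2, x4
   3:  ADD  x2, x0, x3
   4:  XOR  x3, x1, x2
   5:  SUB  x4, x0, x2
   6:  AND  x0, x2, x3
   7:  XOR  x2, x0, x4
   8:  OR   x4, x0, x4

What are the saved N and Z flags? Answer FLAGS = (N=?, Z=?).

after  0: x0=0x51 x1=0x08 x2=0x98 x3=0x7a x4=0x66  N=0 Z=0
after  1: x0=0x51 x1=0x08 x2=0x7b x3=0x7a x4=0x66  N=0 Z=0
after  2: x0=0x51 x1=0x08 x2=0x7b x3=0x15 x4=0x66  N=0 Z=0
after  3: x0=0x51 x1=0x08 x2=0x66 x3=0x15 x4=0x66  N=0 Z=0
after  4: x0=0x51 x1=0x08 x2=0x66 x3=0x6e x4=0x66  N=0 Z=0
after  5: x0=0x51 x1=0x08 x2=0x66 x3=0x6e x4=0xeb  N=1 Z=0
-- IRQ taken; context saved, return-PC = 6 --

FLAGS = (N=1, Z=0)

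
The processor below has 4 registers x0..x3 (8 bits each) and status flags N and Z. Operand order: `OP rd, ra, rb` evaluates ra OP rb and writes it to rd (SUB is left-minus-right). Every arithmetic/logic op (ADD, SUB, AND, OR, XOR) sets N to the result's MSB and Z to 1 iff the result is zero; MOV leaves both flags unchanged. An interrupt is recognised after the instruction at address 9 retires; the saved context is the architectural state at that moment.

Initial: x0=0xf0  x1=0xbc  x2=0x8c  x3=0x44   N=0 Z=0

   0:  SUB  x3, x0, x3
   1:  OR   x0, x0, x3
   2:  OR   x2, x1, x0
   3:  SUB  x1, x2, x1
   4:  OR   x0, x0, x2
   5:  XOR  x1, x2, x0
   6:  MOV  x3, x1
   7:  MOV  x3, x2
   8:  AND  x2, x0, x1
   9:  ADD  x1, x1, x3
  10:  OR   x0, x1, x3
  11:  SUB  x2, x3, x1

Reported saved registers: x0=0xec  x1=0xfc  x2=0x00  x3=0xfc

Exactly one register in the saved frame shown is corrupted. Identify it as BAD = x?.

after  0: x0=0xf0 x1=0xbc x2=0x8c x3=0xac  N=1 Z=0
after  1: x0=0xfc x1=0xbc x2=0x8c x3=0xac  N=1 Z=0
after  2: x0=0xfc x1=0xbc x2=0xfc x3=0xac  N=1 Z=0
after  3: x0=0xfc x1=0x40 x2=0xfc x3=0xac  N=0 Z=0
after  4: x0=0xfc x1=0x40 x2=0xfc x3=0xac  N=1 Z=0
after  5: x0=0xfc x1=0x00 x2=0xfc x3=0xac  N=0 Z=1
after  6: x0=0xfc x1=0x00 x2=0xfc x3=0x00  N=0 Z=1
after  7: x0=0xfc x1=0x00 x2=0xfc x3=0xfc  N=0 Z=1
after  8: x0=0xfc x1=0x00 x2=0x00 x3=0xfc  N=0 Z=1
after  9: x0=0xfc x1=0xfc x2=0x00 x3=0xfc  N=1 Z=0
-- IRQ taken; context saved, return-PC = 10 --
mismatch: x0: reported 0xec vs actual 0xfc

BAD = x0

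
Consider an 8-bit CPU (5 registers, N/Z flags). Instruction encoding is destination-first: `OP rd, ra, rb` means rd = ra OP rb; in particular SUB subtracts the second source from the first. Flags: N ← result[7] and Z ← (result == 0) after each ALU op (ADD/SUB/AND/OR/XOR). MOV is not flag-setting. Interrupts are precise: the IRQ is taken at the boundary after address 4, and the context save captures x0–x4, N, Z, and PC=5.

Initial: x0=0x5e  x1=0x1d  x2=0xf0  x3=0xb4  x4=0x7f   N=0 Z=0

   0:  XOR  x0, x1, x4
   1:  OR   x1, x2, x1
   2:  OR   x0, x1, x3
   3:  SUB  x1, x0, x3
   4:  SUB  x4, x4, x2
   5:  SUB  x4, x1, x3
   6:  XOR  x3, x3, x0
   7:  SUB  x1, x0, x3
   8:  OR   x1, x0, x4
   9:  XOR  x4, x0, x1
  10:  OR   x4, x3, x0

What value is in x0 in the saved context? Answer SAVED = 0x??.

SAVED = 0xfd

after  0: x0=0x62 x1=0x1d x2=0xf0 x3=0xb4 x4=0x7f  N=0 Z=0
after  1: x0=0x62 x1=0xfd x2=0xf0 x3=0xb4 x4=0x7f  N=1 Z=0
after  2: x0=0xfd x1=0xfd x2=0xf0 x3=0xb4 x4=0x7f  N=1 Z=0
after  3: x0=0xfd x1=0x49 x2=0xf0 x3=0xb4 x4=0x7f  N=0 Z=0
after  4: x0=0xfd x1=0x49 x2=0xf0 x3=0xb4 x4=0x8f  N=1 Z=0
-- IRQ taken; context saved, return-PC = 5 --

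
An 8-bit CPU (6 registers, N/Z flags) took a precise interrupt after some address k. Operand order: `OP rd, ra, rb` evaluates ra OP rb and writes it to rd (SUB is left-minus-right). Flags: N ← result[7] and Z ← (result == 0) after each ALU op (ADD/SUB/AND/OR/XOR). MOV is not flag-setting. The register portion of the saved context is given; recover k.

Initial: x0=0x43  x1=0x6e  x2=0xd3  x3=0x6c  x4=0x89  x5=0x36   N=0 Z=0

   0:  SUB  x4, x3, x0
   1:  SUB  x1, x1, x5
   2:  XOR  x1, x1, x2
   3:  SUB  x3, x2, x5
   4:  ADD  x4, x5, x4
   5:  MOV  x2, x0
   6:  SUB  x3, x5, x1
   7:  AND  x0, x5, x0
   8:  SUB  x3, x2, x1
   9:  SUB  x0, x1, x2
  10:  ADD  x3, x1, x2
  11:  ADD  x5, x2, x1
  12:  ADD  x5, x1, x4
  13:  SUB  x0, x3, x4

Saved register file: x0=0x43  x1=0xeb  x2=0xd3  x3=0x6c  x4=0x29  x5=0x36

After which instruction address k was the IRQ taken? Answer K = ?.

after  0: x0=0x43 x1=0x6e x2=0xd3 x3=0x6c x4=0x29 x5=0x36  N=0 Z=0
after  1: x0=0x43 x1=0x38 x2=0xd3 x3=0x6c x4=0x29 x5=0x36  N=0 Z=0
after  2: x0=0x43 x1=0xeb x2=0xd3 x3=0x6c x4=0x29 x5=0x36  N=1 Z=0
-- IRQ taken; context saved, return-PC = 3 --

K = 2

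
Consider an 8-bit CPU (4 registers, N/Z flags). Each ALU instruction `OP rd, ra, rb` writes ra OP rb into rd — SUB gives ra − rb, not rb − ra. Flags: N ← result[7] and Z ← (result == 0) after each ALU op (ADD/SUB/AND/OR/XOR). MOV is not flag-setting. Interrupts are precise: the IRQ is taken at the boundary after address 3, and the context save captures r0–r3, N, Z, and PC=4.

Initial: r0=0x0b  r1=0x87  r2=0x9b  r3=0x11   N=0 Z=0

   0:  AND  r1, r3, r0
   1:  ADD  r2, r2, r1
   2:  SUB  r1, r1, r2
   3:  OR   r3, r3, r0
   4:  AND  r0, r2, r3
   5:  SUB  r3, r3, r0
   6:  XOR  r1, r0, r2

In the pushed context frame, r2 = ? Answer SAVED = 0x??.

SAVED = 0x9c

after  0: r0=0x0b r1=0x01 r2=0x9b r3=0x11  N=0 Z=0
after  1: r0=0x0b r1=0x01 r2=0x9c r3=0x11  N=1 Z=0
after  2: r0=0x0b r1=0x65 r2=0x9c r3=0x11  N=0 Z=0
after  3: r0=0x0b r1=0x65 r2=0x9c r3=0x1b  N=0 Z=0
-- IRQ taken; context saved, return-PC = 4 --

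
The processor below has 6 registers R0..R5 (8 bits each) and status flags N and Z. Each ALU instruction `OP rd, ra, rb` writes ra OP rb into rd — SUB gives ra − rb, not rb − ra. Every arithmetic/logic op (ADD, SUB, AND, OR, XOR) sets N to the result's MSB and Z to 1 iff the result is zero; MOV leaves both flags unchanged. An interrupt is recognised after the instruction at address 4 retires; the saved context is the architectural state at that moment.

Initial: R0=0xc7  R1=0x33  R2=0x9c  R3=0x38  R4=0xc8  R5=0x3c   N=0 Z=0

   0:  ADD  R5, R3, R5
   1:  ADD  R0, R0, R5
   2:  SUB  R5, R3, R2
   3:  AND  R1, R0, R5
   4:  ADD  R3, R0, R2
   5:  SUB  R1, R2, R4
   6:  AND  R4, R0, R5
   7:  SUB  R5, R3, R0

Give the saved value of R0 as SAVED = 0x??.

SAVED = 0x3b

after  0: R0=0xc7 R1=0x33 R2=0x9c R3=0x38 R4=0xc8 R5=0x74  N=0 Z=0
after  1: R0=0x3b R1=0x33 R2=0x9c R3=0x38 R4=0xc8 R5=0x74  N=0 Z=0
after  2: R0=0x3b R1=0x33 R2=0x9c R3=0x38 R4=0xc8 R5=0x9c  N=1 Z=0
after  3: R0=0x3b R1=0x18 R2=0x9c R3=0x38 R4=0xc8 R5=0x9c  N=0 Z=0
after  4: R0=0x3b R1=0x18 R2=0x9c R3=0xd7 R4=0xc8 R5=0x9c  N=1 Z=0
-- IRQ taken; context saved, return-PC = 5 --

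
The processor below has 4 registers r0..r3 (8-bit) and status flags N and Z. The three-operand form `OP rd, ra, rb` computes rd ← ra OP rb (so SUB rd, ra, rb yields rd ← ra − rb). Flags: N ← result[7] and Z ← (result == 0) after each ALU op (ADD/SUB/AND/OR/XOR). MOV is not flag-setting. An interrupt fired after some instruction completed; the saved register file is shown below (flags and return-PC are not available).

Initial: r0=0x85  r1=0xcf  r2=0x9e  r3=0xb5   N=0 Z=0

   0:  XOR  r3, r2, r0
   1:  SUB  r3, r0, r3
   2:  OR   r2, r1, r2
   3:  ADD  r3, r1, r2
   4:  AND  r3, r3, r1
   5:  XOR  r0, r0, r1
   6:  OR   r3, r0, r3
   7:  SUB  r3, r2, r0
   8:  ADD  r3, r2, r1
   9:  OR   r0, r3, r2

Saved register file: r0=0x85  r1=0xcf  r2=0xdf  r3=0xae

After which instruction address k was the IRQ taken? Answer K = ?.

after  0: r0=0x85 r1=0xcf r2=0x9e r3=0x1b  N=0 Z=0
after  1: r0=0x85 r1=0xcf r2=0x9e r3=0x6a  N=0 Z=0
after  2: r0=0x85 r1=0xcf r2=0xdf r3=0x6a  N=1 Z=0
after  3: r0=0x85 r1=0xcf r2=0xdf r3=0xae  N=1 Z=0
-- IRQ taken; context saved, return-PC = 4 --

K = 3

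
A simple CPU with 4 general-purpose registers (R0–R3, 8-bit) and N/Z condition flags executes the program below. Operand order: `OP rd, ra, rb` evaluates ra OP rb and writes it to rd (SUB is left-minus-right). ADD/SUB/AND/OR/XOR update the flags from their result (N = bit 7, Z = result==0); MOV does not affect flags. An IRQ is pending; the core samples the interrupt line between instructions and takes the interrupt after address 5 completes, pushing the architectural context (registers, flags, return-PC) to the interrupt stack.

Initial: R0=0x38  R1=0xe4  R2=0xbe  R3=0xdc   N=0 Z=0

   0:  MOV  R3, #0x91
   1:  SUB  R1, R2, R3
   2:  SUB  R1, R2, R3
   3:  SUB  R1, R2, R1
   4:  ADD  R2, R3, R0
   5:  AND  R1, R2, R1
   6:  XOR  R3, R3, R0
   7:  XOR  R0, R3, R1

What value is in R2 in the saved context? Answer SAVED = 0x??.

SAVED = 0xc9

after  0: R0=0x38 R1=0xe4 R2=0xbe R3=0x91  N=0 Z=0
after  1: R0=0x38 R1=0x2d R2=0xbe R3=0x91  N=0 Z=0
after  2: R0=0x38 R1=0x2d R2=0xbe R3=0x91  N=0 Z=0
after  3: R0=0x38 R1=0x91 R2=0xbe R3=0x91  N=1 Z=0
after  4: R0=0x38 R1=0x91 R2=0xc9 R3=0x91  N=1 Z=0
after  5: R0=0x38 R1=0x81 R2=0xc9 R3=0x91  N=1 Z=0
-- IRQ taken; context saved, return-PC = 6 --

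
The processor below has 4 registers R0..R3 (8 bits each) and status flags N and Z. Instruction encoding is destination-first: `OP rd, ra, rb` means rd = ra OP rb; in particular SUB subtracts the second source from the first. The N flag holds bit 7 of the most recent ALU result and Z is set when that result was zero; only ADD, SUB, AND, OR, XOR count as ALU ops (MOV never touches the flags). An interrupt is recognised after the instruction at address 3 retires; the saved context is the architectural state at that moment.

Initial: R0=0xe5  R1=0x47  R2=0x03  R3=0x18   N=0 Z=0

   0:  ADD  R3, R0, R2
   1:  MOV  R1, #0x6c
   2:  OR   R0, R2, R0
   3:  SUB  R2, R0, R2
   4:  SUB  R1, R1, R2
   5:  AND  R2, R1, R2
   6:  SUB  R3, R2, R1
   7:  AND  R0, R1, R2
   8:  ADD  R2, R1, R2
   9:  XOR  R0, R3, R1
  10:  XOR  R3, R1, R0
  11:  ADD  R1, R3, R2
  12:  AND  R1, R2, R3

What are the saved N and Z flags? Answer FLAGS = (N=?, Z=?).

after  0: R0=0xe5 R1=0x47 R2=0x03 R3=0xe8  N=1 Z=0
after  1: R0=0xe5 R1=0x6c R2=0x03 R3=0xe8  N=1 Z=0
after  2: R0=0xe7 R1=0x6c R2=0x03 R3=0xe8  N=1 Z=0
after  3: R0=0xe7 R1=0x6c R2=0xe4 R3=0xe8  N=1 Z=0
-- IRQ taken; context saved, return-PC = 4 --

FLAGS = (N=1, Z=0)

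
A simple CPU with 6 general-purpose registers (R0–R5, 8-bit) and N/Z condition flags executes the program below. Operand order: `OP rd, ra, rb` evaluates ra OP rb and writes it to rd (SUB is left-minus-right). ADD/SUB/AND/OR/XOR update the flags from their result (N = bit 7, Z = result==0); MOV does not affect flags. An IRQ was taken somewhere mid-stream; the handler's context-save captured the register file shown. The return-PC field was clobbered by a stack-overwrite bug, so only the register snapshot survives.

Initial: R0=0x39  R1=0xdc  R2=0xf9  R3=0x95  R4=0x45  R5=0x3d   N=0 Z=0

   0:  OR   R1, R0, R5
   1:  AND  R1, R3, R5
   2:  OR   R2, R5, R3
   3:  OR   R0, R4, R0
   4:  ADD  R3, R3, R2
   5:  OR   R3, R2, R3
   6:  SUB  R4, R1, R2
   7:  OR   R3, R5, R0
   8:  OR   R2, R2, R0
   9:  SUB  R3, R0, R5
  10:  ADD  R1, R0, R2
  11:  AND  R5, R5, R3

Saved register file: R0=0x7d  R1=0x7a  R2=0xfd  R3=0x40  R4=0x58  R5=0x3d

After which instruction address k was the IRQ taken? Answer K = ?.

after  0: R0=0x39 R1=0x3d R2=0xf9 R3=0x95 R4=0x45 R5=0x3d  N=0 Z=0
after  1: R0=0x39 R1=0x15 R2=0xf9 R3=0x95 R4=0x45 R5=0x3d  N=0 Z=0
after  2: R0=0x39 R1=0x15 R2=0xbd R3=0x95 R4=0x45 R5=0x3d  N=1 Z=0
after  3: R0=0x7d R1=0x15 R2=0xbd R3=0x95 R4=0x45 R5=0x3d  N=0 Z=0
after  4: R0=0x7d R1=0x15 R2=0xbd R3=0x52 R4=0x45 R5=0x3d  N=0 Z=0
after  5: R0=0x7d R1=0x15 R2=0xbd R3=0xff R4=0x45 R5=0x3d  N=1 Z=0
after  6: R0=0x7d R1=0x15 R2=0xbd R3=0xff R4=0x58 R5=0x3d  N=0 Z=0
after  7: R0=0x7d R1=0x15 R2=0xbd R3=0x7d R4=0x58 R5=0x3d  N=0 Z=0
after  8: R0=0x7d R1=0x15 R2=0xfd R3=0x7d R4=0x58 R5=0x3d  N=1 Z=0
after  9: R0=0x7d R1=0x15 R2=0xfd R3=0x40 R4=0x58 R5=0x3d  N=0 Z=0
after 10: R0=0x7d R1=0x7a R2=0xfd R3=0x40 R4=0x58 R5=0x3d  N=0 Z=0
-- IRQ taken; context saved, return-PC = 11 --

K = 10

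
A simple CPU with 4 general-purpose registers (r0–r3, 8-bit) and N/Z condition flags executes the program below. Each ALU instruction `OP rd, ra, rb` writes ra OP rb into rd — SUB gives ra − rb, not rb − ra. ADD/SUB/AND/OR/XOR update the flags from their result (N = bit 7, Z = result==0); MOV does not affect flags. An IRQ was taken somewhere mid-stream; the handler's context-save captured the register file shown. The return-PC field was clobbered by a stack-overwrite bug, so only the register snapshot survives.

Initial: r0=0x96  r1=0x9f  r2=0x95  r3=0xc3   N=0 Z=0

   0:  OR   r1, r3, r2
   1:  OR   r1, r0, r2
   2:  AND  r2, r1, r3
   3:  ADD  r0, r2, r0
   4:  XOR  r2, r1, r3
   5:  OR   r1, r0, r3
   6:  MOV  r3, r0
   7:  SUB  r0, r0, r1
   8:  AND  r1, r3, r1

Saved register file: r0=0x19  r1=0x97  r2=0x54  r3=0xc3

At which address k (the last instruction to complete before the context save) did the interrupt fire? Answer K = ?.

after  0: r0=0x96 r1=0xd7 r2=0x95 r3=0xc3  N=1 Z=0
after  1: r0=0x96 r1=0x97 r2=0x95 r3=0xc3  N=1 Z=0
after  2: r0=0x96 r1=0x97 r2=0x83 r3=0xc3  N=1 Z=0
after  3: r0=0x19 r1=0x97 r2=0x83 r3=0xc3  N=0 Z=0
after  4: r0=0x19 r1=0x97 r2=0x54 r3=0xc3  N=0 Z=0
-- IRQ taken; context saved, return-PC = 5 --

K = 4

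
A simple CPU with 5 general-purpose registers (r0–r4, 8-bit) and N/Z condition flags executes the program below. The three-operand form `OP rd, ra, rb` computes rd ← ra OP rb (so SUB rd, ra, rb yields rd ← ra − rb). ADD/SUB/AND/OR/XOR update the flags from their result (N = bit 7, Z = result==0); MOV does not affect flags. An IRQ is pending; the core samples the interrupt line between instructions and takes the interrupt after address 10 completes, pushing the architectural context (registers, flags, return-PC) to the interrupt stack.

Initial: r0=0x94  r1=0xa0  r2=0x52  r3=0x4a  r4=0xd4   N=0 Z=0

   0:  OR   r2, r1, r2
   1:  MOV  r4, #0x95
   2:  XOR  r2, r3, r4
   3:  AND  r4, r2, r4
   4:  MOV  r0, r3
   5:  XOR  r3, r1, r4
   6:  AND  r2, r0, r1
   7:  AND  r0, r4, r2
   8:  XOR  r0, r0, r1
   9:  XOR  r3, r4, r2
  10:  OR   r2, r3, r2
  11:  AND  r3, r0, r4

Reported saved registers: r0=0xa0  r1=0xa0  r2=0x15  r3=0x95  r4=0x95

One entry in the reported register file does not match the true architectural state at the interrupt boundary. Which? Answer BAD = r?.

BAD = r2

after  0: r0=0x94 r1=0xa0 r2=0xf2 r3=0x4a r4=0xd4  N=1 Z=0
after  1: r0=0x94 r1=0xa0 r2=0xf2 r3=0x4a r4=0x95  N=1 Z=0
after  2: r0=0x94 r1=0xa0 r2=0xdf r3=0x4a r4=0x95  N=1 Z=0
after  3: r0=0x94 r1=0xa0 r2=0xdf r3=0x4a r4=0x95  N=1 Z=0
after  4: r0=0x4a r1=0xa0 r2=0xdf r3=0x4a r4=0x95  N=1 Z=0
after  5: r0=0x4a r1=0xa0 r2=0xdf r3=0x35 r4=0x95  N=0 Z=0
after  6: r0=0x4a r1=0xa0 r2=0x00 r3=0x35 r4=0x95  N=0 Z=1
after  7: r0=0x00 r1=0xa0 r2=0x00 r3=0x35 r4=0x95  N=0 Z=1
after  8: r0=0xa0 r1=0xa0 r2=0x00 r3=0x35 r4=0x95  N=1 Z=0
after  9: r0=0xa0 r1=0xa0 r2=0x00 r3=0x95 r4=0x95  N=1 Z=0
after 10: r0=0xa0 r1=0xa0 r2=0x95 r3=0x95 r4=0x95  N=1 Z=0
-- IRQ taken; context saved, return-PC = 11 --
mismatch: r2: reported 0x15 vs actual 0x95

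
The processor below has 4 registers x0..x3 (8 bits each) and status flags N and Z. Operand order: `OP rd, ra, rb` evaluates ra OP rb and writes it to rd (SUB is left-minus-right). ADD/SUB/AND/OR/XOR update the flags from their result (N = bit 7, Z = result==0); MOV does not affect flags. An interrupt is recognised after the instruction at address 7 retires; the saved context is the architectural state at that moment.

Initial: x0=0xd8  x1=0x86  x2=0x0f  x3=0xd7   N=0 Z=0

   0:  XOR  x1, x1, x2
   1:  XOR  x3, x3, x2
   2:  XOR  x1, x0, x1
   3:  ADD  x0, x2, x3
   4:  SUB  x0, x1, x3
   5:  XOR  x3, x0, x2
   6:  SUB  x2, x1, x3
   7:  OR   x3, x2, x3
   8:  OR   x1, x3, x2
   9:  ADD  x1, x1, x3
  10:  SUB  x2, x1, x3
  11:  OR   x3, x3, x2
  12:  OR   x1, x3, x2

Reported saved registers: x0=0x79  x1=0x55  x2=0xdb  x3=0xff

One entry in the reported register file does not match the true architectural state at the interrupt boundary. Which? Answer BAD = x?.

BAD = x1

after  0: x0=0xd8 x1=0x89 x2=0x0f x3=0xd7  N=1 Z=0
after  1: x0=0xd8 x1=0x89 x2=0x0f x3=0xd8  N=1 Z=0
after  2: x0=0xd8 x1=0x51 x2=0x0f x3=0xd8  N=0 Z=0
after  3: x0=0xe7 x1=0x51 x2=0x0f x3=0xd8  N=1 Z=0
after  4: x0=0x79 x1=0x51 x2=0x0f x3=0xd8  N=0 Z=0
after  5: x0=0x79 x1=0x51 x2=0x0f x3=0x76  N=0 Z=0
after  6: x0=0x79 x1=0x51 x2=0xdb x3=0x76  N=1 Z=0
after  7: x0=0x79 x1=0x51 x2=0xdb x3=0xff  N=1 Z=0
-- IRQ taken; context saved, return-PC = 8 --
mismatch: x1: reported 0x55 vs actual 0x51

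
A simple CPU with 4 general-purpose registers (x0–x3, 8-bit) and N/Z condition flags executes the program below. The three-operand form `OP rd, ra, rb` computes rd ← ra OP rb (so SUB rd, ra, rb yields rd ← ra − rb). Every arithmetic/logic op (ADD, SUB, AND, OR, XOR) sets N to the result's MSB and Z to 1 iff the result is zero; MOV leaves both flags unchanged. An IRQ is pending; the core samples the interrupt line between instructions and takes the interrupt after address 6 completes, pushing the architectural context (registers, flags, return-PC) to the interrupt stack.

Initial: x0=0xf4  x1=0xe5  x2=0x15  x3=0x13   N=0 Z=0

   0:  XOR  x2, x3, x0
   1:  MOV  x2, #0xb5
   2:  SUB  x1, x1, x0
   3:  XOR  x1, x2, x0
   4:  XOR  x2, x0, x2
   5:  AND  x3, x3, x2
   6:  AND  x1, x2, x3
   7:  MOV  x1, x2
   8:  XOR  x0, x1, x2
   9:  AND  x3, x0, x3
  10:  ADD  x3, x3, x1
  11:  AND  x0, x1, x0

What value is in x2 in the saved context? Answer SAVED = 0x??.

SAVED = 0x41

after  0: x0=0xf4 x1=0xe5 x2=0xe7 x3=0x13  N=1 Z=0
after  1: x0=0xf4 x1=0xe5 x2=0xb5 x3=0x13  N=1 Z=0
after  2: x0=0xf4 x1=0xf1 x2=0xb5 x3=0x13  N=1 Z=0
after  3: x0=0xf4 x1=0x41 x2=0xb5 x3=0x13  N=0 Z=0
after  4: x0=0xf4 x1=0x41 x2=0x41 x3=0x13  N=0 Z=0
after  5: x0=0xf4 x1=0x41 x2=0x41 x3=0x01  N=0 Z=0
after  6: x0=0xf4 x1=0x01 x2=0x41 x3=0x01  N=0 Z=0
-- IRQ taken; context saved, return-PC = 7 --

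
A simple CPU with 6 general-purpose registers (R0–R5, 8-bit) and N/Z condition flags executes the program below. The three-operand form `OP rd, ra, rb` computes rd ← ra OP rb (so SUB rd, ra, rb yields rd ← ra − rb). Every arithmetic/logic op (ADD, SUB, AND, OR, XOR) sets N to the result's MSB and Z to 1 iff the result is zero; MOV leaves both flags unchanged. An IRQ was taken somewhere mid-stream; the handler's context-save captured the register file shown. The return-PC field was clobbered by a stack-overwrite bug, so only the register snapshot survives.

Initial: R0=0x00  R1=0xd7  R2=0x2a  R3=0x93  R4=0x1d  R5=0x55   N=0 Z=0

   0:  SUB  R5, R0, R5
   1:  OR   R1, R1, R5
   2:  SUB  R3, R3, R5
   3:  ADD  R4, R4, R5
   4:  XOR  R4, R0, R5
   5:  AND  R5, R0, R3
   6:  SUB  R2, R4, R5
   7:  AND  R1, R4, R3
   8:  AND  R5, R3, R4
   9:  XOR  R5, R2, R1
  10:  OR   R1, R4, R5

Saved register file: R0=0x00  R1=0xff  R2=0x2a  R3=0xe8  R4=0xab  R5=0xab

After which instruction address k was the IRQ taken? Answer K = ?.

K = 4

after  0: R0=0x00 R1=0xd7 R2=0x2a R3=0x93 R4=0x1d R5=0xab  N=1 Z=0
after  1: R0=0x00 R1=0xff R2=0x2a R3=0x93 R4=0x1d R5=0xab  N=1 Z=0
after  2: R0=0x00 R1=0xff R2=0x2a R3=0xe8 R4=0x1d R5=0xab  N=1 Z=0
after  3: R0=0x00 R1=0xff R2=0x2a R3=0xe8 R4=0xc8 R5=0xab  N=1 Z=0
after  4: R0=0x00 R1=0xff R2=0x2a R3=0xe8 R4=0xab R5=0xab  N=1 Z=0
-- IRQ taken; context saved, return-PC = 5 --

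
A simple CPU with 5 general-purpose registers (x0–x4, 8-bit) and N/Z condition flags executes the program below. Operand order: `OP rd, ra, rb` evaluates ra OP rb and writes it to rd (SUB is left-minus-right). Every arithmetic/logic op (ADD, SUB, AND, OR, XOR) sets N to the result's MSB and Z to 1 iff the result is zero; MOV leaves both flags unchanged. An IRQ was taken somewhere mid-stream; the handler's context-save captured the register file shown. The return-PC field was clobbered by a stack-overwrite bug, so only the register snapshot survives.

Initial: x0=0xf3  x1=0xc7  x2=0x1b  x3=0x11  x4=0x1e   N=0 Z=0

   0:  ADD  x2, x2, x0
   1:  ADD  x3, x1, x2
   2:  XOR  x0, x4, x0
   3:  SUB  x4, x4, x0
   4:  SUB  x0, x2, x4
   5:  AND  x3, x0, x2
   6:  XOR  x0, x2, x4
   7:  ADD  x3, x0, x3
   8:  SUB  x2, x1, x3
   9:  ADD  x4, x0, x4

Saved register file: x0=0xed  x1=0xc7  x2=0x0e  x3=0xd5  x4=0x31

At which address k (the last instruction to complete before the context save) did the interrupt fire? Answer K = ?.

after  0: x0=0xf3 x1=0xc7 x2=0x0e x3=0x11 x4=0x1e  N=0 Z=0
after  1: x0=0xf3 x1=0xc7 x2=0x0e x3=0xd5 x4=0x1e  N=1 Z=0
after  2: x0=0xed x1=0xc7 x2=0x0e x3=0xd5 x4=0x1e  N=1 Z=0
after  3: x0=0xed x1=0xc7 x2=0x0e x3=0xd5 x4=0x31  N=0 Z=0
-- IRQ taken; context saved, return-PC = 4 --

K = 3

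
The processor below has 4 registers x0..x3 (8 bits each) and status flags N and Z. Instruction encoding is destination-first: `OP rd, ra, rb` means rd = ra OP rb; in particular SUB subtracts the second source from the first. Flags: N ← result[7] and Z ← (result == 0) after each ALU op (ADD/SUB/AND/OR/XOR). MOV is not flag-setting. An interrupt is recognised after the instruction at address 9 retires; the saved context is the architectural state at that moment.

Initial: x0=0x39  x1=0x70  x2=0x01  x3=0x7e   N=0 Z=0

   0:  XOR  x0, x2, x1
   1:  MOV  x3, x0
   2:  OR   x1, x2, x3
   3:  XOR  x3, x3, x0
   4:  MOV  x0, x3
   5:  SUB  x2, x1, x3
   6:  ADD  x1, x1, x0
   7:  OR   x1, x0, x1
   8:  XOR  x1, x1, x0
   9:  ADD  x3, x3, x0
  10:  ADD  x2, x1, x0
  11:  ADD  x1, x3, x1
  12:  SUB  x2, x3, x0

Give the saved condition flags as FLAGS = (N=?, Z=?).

after  0: x0=0x71 x1=0x70 x2=0x01 x3=0x7e  N=0 Z=0
after  1: x0=0x71 x1=0x70 x2=0x01 x3=0x71  N=0 Z=0
after  2: x0=0x71 x1=0x71 x2=0x01 x3=0x71  N=0 Z=0
after  3: x0=0x71 x1=0x71 x2=0x01 x3=0x00  N=0 Z=1
after  4: x0=0x00 x1=0x71 x2=0x01 x3=0x00  N=0 Z=1
after  5: x0=0x00 x1=0x71 x2=0x71 x3=0x00  N=0 Z=0
after  6: x0=0x00 x1=0x71 x2=0x71 x3=0x00  N=0 Z=0
after  7: x0=0x00 x1=0x71 x2=0x71 x3=0x00  N=0 Z=0
after  8: x0=0x00 x1=0x71 x2=0x71 x3=0x00  N=0 Z=0
after  9: x0=0x00 x1=0x71 x2=0x71 x3=0x00  N=0 Z=1
-- IRQ taken; context saved, return-PC = 10 --

FLAGS = (N=0, Z=1)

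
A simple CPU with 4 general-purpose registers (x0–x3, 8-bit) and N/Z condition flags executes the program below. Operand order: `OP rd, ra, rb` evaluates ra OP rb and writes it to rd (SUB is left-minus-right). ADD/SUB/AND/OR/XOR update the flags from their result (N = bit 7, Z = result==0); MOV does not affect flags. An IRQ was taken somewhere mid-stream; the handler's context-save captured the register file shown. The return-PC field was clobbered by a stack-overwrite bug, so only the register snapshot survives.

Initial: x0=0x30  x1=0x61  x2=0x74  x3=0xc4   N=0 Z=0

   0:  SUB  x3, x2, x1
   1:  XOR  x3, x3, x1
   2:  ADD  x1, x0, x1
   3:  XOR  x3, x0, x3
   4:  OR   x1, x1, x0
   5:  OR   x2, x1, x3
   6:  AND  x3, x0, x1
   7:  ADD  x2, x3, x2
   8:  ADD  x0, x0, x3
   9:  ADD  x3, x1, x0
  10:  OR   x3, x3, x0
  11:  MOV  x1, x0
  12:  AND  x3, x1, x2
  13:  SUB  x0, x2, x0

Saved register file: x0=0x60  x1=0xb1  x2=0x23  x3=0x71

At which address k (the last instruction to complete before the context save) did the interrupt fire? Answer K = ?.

K = 10

after  0: x0=0x30 x1=0x61 x2=0x74 x3=0x13  N=0 Z=0
after  1: x0=0x30 x1=0x61 x2=0x74 x3=0x72  N=0 Z=0
after  2: x0=0x30 x1=0x91 x2=0x74 x3=0x72  N=1 Z=0
after  3: x0=0x30 x1=0x91 x2=0x74 x3=0x42  N=0 Z=0
after  4: x0=0x30 x1=0xb1 x2=0x74 x3=0x42  N=1 Z=0
after  5: x0=0x30 x1=0xb1 x2=0xf3 x3=0x42  N=1 Z=0
after  6: x0=0x30 x1=0xb1 x2=0xf3 x3=0x30  N=0 Z=0
after  7: x0=0x30 x1=0xb1 x2=0x23 x3=0x30  N=0 Z=0
after  8: x0=0x60 x1=0xb1 x2=0x23 x3=0x30  N=0 Z=0
after  9: x0=0x60 x1=0xb1 x2=0x23 x3=0x11  N=0 Z=0
after 10: x0=0x60 x1=0xb1 x2=0x23 x3=0x71  N=0 Z=0
-- IRQ taken; context saved, return-PC = 11 --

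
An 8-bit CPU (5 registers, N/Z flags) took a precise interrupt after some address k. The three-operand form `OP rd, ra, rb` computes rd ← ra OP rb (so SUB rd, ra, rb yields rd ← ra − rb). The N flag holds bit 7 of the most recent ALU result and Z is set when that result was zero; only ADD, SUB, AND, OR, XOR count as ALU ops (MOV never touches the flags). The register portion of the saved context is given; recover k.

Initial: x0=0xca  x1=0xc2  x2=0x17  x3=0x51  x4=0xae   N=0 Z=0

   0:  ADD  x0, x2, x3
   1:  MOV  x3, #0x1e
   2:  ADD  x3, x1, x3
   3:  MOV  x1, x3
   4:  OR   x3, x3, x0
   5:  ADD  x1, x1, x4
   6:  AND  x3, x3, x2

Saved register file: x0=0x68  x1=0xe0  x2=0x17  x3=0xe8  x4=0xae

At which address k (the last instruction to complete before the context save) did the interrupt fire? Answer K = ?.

after  0: x0=0x68 x1=0xc2 x2=0x17 x3=0x51 x4=0xae  N=0 Z=0
after  1: x0=0x68 x1=0xc2 x2=0x17 x3=0x1e x4=0xae  N=0 Z=0
after  2: x0=0x68 x1=0xc2 x2=0x17 x3=0xe0 x4=0xae  N=1 Z=0
after  3: x0=0x68 x1=0xe0 x2=0x17 x3=0xe0 x4=0xae  N=1 Z=0
after  4: x0=0x68 x1=0xe0 x2=0x17 x3=0xe8 x4=0xae  N=1 Z=0
-- IRQ taken; context saved, return-PC = 5 --

K = 4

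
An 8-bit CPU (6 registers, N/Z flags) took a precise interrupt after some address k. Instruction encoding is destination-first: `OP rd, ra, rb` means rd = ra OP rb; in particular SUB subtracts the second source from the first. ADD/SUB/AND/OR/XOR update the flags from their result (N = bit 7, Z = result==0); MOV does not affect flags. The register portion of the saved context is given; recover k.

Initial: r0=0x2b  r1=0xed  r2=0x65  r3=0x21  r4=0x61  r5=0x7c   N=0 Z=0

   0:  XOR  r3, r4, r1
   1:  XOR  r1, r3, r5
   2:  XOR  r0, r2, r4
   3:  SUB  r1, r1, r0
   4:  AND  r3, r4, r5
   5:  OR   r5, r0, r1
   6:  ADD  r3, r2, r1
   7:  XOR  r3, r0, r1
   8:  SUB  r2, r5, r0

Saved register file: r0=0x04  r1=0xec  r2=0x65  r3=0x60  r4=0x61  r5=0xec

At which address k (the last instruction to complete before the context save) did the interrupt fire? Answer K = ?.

after  0: r0=0x2b r1=0xed r2=0x65 r3=0x8c r4=0x61 r5=0x7c  N=1 Z=0
after  1: r0=0x2b r1=0xf0 r2=0x65 r3=0x8c r4=0x61 r5=0x7c  N=1 Z=0
after  2: r0=0x04 r1=0xf0 r2=0x65 r3=0x8c r4=0x61 r5=0x7c  N=0 Z=0
after  3: r0=0x04 r1=0xec r2=0x65 r3=0x8c r4=0x61 r5=0x7c  N=1 Z=0
after  4: r0=0x04 r1=0xec r2=0x65 r3=0x60 r4=0x61 r5=0x7c  N=0 Z=0
after  5: r0=0x04 r1=0xec r2=0x65 r3=0x60 r4=0x61 r5=0xec  N=1 Z=0
-- IRQ taken; context saved, return-PC = 6 --

K = 5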